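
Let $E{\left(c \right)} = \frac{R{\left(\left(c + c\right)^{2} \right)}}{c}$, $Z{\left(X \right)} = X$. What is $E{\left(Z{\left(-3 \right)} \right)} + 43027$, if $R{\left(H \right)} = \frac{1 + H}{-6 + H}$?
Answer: $\frac{3872393}{90} \approx 43027.0$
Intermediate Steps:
$R{\left(H \right)} = \frac{1 + H}{-6 + H}$
$E{\left(c \right)} = \frac{1 + 4 c^{2}}{c \left(-6 + 4 c^{2}\right)}$ ($E{\left(c \right)} = \frac{\frac{1}{-6 + \left(c + c\right)^{2}} \left(1 + \left(c + c\right)^{2}\right)}{c} = \frac{\frac{1}{-6 + \left(2 c\right)^{2}} \left(1 + \left(2 c\right)^{2}\right)}{c} = \frac{\frac{1}{-6 + 4 c^{2}} \left(1 + 4 c^{2}\right)}{c} = \frac{1 + 4 c^{2}}{c \left(-6 + 4 c^{2}\right)}$)
$E{\left(Z{\left(-3 \right)} \right)} + 43027 = \frac{1 + 4 \left(-3\right)^{2}}{\left(-6\right) \left(-3\right) + 4 \left(-3\right)^{3}} + 43027 = \frac{1 + 4 \cdot 9}{18 + 4 \left(-27\right)} + 43027 = \frac{1 + 36}{18 - 108} + 43027 = \frac{1}{-90} \cdot 37 + 43027 = \left(- \frac{1}{90}\right) 37 + 43027 = - \frac{37}{90} + 43027 = \frac{3872393}{90}$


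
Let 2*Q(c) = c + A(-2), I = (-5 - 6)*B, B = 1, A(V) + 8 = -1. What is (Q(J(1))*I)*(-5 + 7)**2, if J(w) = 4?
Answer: 110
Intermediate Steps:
A(V) = -9 (A(V) = -8 - 1 = -9)
I = -11 (I = (-5 - 6)*1 = -11*1 = -11)
Q(c) = -9/2 + c/2 (Q(c) = (c - 9)/2 = (-9 + c)/2 = -9/2 + c/2)
(Q(J(1))*I)*(-5 + 7)**2 = ((-9/2 + (1/2)*4)*(-11))*(-5 + 7)**2 = ((-9/2 + 2)*(-11))*2**2 = -5/2*(-11)*4 = (55/2)*4 = 110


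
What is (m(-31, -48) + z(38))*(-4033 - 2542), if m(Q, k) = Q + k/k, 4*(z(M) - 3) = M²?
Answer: -2196050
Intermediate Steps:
z(M) = 3 + M²/4
m(Q, k) = 1 + Q (m(Q, k) = Q + 1 = 1 + Q)
(m(-31, -48) + z(38))*(-4033 - 2542) = ((1 - 31) + (3 + (¼)*38²))*(-4033 - 2542) = (-30 + (3 + (¼)*1444))*(-6575) = (-30 + (3 + 361))*(-6575) = (-30 + 364)*(-6575) = 334*(-6575) = -2196050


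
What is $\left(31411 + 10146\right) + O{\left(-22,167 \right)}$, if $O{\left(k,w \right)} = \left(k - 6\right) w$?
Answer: $36881$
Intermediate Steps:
$O{\left(k,w \right)} = w \left(-6 + k\right)$ ($O{\left(k,w \right)} = \left(-6 + k\right) w = w \left(-6 + k\right)$)
$\left(31411 + 10146\right) + O{\left(-22,167 \right)} = \left(31411 + 10146\right) + 167 \left(-6 - 22\right) = 41557 + 167 \left(-28\right) = 41557 - 4676 = 36881$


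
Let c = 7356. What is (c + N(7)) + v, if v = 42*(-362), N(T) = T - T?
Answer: -7848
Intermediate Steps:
N(T) = 0
v = -15204
(c + N(7)) + v = (7356 + 0) - 15204 = 7356 - 15204 = -7848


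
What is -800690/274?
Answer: -400345/137 ≈ -2922.2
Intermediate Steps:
-800690/274 = -7279*55/137 = -400345/137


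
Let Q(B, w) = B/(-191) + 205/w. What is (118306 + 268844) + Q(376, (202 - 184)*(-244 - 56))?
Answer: 79860888089/206280 ≈ 3.8715e+5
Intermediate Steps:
Q(B, w) = 205/w - B/191 (Q(B, w) = B*(-1/191) + 205/w = -B/191 + 205/w = 205/w - B/191)
(118306 + 268844) + Q(376, (202 - 184)*(-244 - 56)) = (118306 + 268844) + (205/(((202 - 184)*(-244 - 56))) - 1/191*376) = 387150 + (205/((18*(-300))) - 376/191) = 387150 + (205/(-5400) - 376/191) = 387150 + (205*(-1/5400) - 376/191) = 387150 + (-41/1080 - 376/191) = 387150 - 413911/206280 = 79860888089/206280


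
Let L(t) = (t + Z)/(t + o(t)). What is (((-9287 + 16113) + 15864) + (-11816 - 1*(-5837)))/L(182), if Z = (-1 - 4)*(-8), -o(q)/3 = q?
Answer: -3041402/111 ≈ -27400.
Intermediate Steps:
o(q) = -3*q
Z = 40 (Z = -5*(-8) = 40)
L(t) = -(40 + t)/(2*t) (L(t) = (t + 40)/(t - 3*t) = (40 + t)/((-2*t)) = (40 + t)*(-1/(2*t)) = -(40 + t)/(2*t))
(((-9287 + 16113) + 15864) + (-11816 - 1*(-5837)))/L(182) = (((-9287 + 16113) + 15864) + (-11816 - 1*(-5837)))/(((½)*(-40 - 1*182)/182)) = ((6826 + 15864) + (-11816 + 5837))/(((½)*(1/182)*(-40 - 182))) = (22690 - 5979)/(((½)*(1/182)*(-222))) = 16711/(-111/182) = 16711*(-182/111) = -3041402/111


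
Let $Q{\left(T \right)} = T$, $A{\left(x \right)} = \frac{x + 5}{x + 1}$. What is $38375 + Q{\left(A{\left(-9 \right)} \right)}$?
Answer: $\frac{76751}{2} \approx 38376.0$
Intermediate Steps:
$A{\left(x \right)} = \frac{5 + x}{1 + x}$
$38375 + Q{\left(A{\left(-9 \right)} \right)} = 38375 + \frac{5 - 9}{1 - 9} = 38375 + \frac{1}{-8} \left(-4\right) = 38375 - - \frac{1}{2} = 38375 + \frac{1}{2} = \frac{76751}{2}$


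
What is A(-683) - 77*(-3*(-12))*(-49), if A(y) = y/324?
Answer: 44007589/324 ≈ 1.3583e+5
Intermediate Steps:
A(y) = y/324 (A(y) = y*(1/324) = y/324)
A(-683) - 77*(-3*(-12))*(-49) = (1/324)*(-683) - 77*(-3*(-12))*(-49) = -683/324 - 77*36*(-49) = -683/324 - 2772*(-49) = -683/324 - 1*(-135828) = -683/324 + 135828 = 44007589/324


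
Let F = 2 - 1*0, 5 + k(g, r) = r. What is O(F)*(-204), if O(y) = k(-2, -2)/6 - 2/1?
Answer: 646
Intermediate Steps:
k(g, r) = -5 + r
F = 2 (F = 2 + 0 = 2)
O(y) = -19/6 (O(y) = (-5 - 2)/6 - 2/1 = -7*1/6 - 2*1 = -7/6 - 2 = -19/6)
O(F)*(-204) = -19/6*(-204) = 646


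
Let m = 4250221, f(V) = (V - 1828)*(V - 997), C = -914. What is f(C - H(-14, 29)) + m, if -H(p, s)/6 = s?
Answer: 8710837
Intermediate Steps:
H(p, s) = -6*s
f(V) = (-1828 + V)*(-997 + V)
f(C - H(-14, 29)) + m = (1822516 + (-914 - (-6)*29)² - 2825*(-914 - (-6)*29)) + 4250221 = (1822516 + (-914 - 1*(-174))² - 2825*(-914 - 1*(-174))) + 4250221 = (1822516 + (-914 + 174)² - 2825*(-914 + 174)) + 4250221 = (1822516 + (-740)² - 2825*(-740)) + 4250221 = (1822516 + 547600 + 2090500) + 4250221 = 4460616 + 4250221 = 8710837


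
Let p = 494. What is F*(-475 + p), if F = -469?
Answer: -8911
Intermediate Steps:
F*(-475 + p) = -469*(-475 + 494) = -469*19 = -8911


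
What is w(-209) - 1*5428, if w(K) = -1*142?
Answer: -5570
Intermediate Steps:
w(K) = -142
w(-209) - 1*5428 = -142 - 1*5428 = -142 - 5428 = -5570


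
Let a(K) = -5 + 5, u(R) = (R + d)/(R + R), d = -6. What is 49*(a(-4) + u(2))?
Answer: -49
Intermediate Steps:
u(R) = (-6 + R)/(2*R) (u(R) = (R - 6)/(R + R) = (-6 + R)/((2*R)) = (-6 + R)*(1/(2*R)) = (-6 + R)/(2*R))
a(K) = 0
49*(a(-4) + u(2)) = 49*(0 + (½)*(-6 + 2)/2) = 49*(0 + (½)*(½)*(-4)) = 49*(0 - 1) = 49*(-1) = -49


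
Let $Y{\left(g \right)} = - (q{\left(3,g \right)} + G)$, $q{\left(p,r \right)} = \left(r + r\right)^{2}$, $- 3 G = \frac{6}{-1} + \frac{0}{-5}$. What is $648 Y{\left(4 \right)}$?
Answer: $-42768$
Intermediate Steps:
$G = 2$ ($G = - \frac{\frac{6}{-1} + \frac{0}{-5}}{3} = - \frac{6 \left(-1\right) + 0 \left(- \frac{1}{5}\right)}{3} = - \frac{-6 + 0}{3} = \left(- \frac{1}{3}\right) \left(-6\right) = 2$)
$q{\left(p,r \right)} = 4 r^{2}$ ($q{\left(p,r \right)} = \left(2 r\right)^{2} = 4 r^{2}$)
$Y{\left(g \right)} = -2 - 4 g^{2}$ ($Y{\left(g \right)} = - (4 g^{2} + 2) = - (2 + 4 g^{2}) = -2 - 4 g^{2}$)
$648 Y{\left(4 \right)} = 648 \left(-2 - 4 \cdot 4^{2}\right) = 648 \left(-2 - 64\right) = 648 \left(-66\right) = -42768$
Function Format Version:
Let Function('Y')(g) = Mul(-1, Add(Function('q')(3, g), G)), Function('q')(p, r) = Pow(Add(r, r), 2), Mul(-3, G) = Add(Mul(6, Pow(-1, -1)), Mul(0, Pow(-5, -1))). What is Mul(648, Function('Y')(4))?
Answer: -42768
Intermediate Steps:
G = 2 (G = Mul(Rational(-1, 3), Add(Mul(6, Pow(-1, -1)), Mul(0, Pow(-5, -1)))) = Mul(Rational(-1, 3), Add(Mul(6, -1), Mul(0, Rational(-1, 5)))) = Mul(Rational(-1, 3), Add(-6, 0)) = Mul(Rational(-1, 3), -6) = 2)
Function('q')(p, r) = Mul(4, Pow(r, 2)) (Function('q')(p, r) = Pow(Mul(2, r), 2) = Mul(4, Pow(r, 2)))
Function('Y')(g) = Add(-2, Mul(-4, Pow(g, 2))) (Function('Y')(g) = Mul(-1, Add(Mul(4, Pow(g, 2)), 2)) = Mul(-1, Add(2, Mul(4, Pow(g, 2)))) = Add(-2, Mul(-4, Pow(g, 2))))
Mul(648, Function('Y')(4)) = Mul(648, Add(-2, Mul(-4, Pow(4, 2)))) = Mul(648, Add(-2, Mul(-4, 16))) = Mul(648, Add(-2, -64)) = Mul(648, -66) = -42768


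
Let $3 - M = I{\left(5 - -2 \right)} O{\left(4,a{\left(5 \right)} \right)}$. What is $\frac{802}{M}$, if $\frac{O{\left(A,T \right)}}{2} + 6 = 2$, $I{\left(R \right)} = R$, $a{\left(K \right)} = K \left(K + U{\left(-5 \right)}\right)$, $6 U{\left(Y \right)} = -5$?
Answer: $\frac{802}{59} \approx 13.593$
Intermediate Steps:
$U{\left(Y \right)} = - \frac{5}{6}$ ($U{\left(Y \right)} = \frac{1}{6} \left(-5\right) = - \frac{5}{6}$)
$a{\left(K \right)} = K \left(- \frac{5}{6} + K\right)$ ($a{\left(K \right)} = K \left(K - \frac{5}{6}\right) = K \left(- \frac{5}{6} + K\right)$)
$O{\left(A,T \right)} = -8$ ($O{\left(A,T \right)} = -12 + 2 \cdot 2 = -12 + 4 = -8$)
$M = 59$ ($M = 3 - \left(5 - -2\right) \left(-8\right) = 3 - \left(5 + 2\right) \left(-8\right) = 3 - 7 \left(-8\right) = 3 - -56 = 3 + 56 = 59$)
$\frac{802}{M} = \frac{802}{59}$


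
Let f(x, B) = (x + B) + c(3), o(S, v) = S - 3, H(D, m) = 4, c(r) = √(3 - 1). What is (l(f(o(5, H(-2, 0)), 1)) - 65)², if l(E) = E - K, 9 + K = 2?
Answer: (55 - √2)² ≈ 2871.4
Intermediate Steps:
K = -7 (K = -9 + 2 = -7)
c(r) = √2
o(S, v) = -3 + S
f(x, B) = B + x + √2 (f(x, B) = (x + B) + √2 = (B + x) + √2 = B + x + √2)
l(E) = 7 + E (l(E) = E - 1*(-7) = E + 7 = 7 + E)
(l(f(o(5, H(-2, 0)), 1)) - 65)² = ((7 + (1 + (-3 + 5) + √2)) - 65)² = ((7 + (1 + 2 + √2)) - 65)² = ((7 + (3 + √2)) - 65)² = ((10 + √2) - 65)² = (-55 + √2)²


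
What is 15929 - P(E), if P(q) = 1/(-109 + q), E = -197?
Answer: 4874275/306 ≈ 15929.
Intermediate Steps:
15929 - P(E) = 15929 - 1/(-109 - 197) = 15929 - 1/(-306) = 15929 - 1*(-1/306) = 15929 + 1/306 = 4874275/306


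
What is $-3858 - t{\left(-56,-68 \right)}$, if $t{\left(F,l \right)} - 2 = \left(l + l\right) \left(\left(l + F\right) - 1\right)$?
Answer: $-20860$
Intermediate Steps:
$t{\left(F,l \right)} = 2 + 2 l \left(-1 + F + l\right)$ ($t{\left(F,l \right)} = 2 + \left(l + l\right) \left(\left(l + F\right) - 1\right) = 2 + 2 l \left(\left(F + l\right) - 1\right) = 2 + 2 l \left(-1 + F + l\right)$)
$-3858 - t{\left(-56,-68 \right)} = -3858 - \left(2 - -136 + 2 \left(-68\right)^{2} + 2 \left(-56\right) \left(-68\right)\right) = -3858 - \left(2 + 136 + 2 \cdot 4624 + 7616\right) = -3858 - \left(2 + 136 + 9248 + 7616\right) = -3858 - 17002 = -20860$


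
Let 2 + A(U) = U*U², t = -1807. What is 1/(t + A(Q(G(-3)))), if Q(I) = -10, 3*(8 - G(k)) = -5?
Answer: -1/2809 ≈ -0.00035600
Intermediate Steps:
G(k) = 29/3 (G(k) = 8 - ⅓*(-5) = 8 + 5/3 = 29/3)
A(U) = -2 + U³ (A(U) = -2 + U*U² = -2 + U³)
1/(t + A(Q(G(-3)))) = 1/(-1807 + (-2 + (-10)³)) = 1/(-1807 + (-2 - 1000)) = 1/(-1807 - 1002) = 1/(-2809) = -1/2809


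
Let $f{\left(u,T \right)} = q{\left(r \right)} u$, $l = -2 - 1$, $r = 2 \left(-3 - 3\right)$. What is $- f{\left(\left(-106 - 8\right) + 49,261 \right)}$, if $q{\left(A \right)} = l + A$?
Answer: $-975$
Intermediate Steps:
$r = -12$ ($r = 2 \left(-6\right) = -12$)
$l = -3$
$q{\left(A \right)} = -3 + A$
$f{\left(u,T \right)} = - 15 u$ ($f{\left(u,T \right)} = \left(-3 - 12\right) u = - 15 u$)
$- f{\left(\left(-106 - 8\right) + 49,261 \right)} = - \left(-15\right) \left(\left(-106 - 8\right) + 49\right) = - \left(-15\right) \left(-114 + 49\right) = - \left(-15\right) \left(-65\right) = \left(-1\right) 975 = -975$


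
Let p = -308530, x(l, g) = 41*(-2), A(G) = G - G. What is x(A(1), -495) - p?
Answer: 308448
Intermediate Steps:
A(G) = 0
x(l, g) = -82
x(A(1), -495) - p = -82 - 1*(-308530) = -82 + 308530 = 308448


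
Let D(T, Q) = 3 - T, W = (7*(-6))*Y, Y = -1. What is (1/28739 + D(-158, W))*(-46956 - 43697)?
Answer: -419449617940/28739 ≈ -1.4595e+7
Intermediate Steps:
W = 42 (W = (7*(-6))*(-1) = -42*(-1) = 42)
(1/28739 + D(-158, W))*(-46956 - 43697) = (1/28739 + (3 - 1*(-158)))*(-46956 - 43697) = (1/28739 + (3 + 158))*(-90653) = (1/28739 + 161)*(-90653) = (4626980/28739)*(-90653) = -419449617940/28739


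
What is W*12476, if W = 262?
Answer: 3268712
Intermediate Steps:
W*12476 = 262*12476 = 3268712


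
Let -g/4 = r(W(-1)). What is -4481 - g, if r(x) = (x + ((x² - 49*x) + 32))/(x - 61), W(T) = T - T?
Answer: -273469/61 ≈ -4483.1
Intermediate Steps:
W(T) = 0
r(x) = (32 + x² - 48*x)/(-61 + x) (r(x) = (x + (32 + x² - 49*x))/(-61 + x) = (32 + x² - 48*x)/(-61 + x))
g = 128/61 (g = -4*(32 + 0² - 48*0)/(-61 + 0) = -4*(32 + 0 + 0)/(-61) = -(-4)*32/61 = -4*(-32/61) = 128/61 ≈ 2.0984)
-4481 - g = -4481 - 1*128/61 = -4481 - 128/61 = -273469/61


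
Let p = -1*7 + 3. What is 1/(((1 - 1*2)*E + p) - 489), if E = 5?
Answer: -1/498 ≈ -0.0020080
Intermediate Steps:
p = -4 (p = -7 + 3 = -4)
1/(((1 - 1*2)*E + p) - 489) = 1/(((1 - 1*2)*5 - 4) - 489) = 1/(((1 - 2)*5 - 4) - 489) = 1/((-1*5 - 4) - 489) = 1/((-5 - 4) - 489) = 1/(-9 - 489) = 1/(-498) = -1/498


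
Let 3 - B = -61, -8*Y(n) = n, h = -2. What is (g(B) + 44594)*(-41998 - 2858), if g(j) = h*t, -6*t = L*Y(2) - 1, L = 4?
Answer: -2000278560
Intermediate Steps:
Y(n) = -n/8
t = ⅓ (t = -(4*(-⅛*2) - 1)/6 = -(4*(-¼) - 1)/6 = -(-1 - 1)/6 = -⅙*(-2) = ⅓ ≈ 0.33333)
B = 64 (B = 3 - 1*(-61) = 3 + 61 = 64)
g(j) = -⅔ (g(j) = -2*⅓ = -⅔)
(g(B) + 44594)*(-41998 - 2858) = (-⅔ + 44594)*(-41998 - 2858) = (133780/3)*(-44856) = -2000278560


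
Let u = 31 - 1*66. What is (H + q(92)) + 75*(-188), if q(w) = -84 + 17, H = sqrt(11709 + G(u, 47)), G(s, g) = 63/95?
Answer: -14167 + 3*sqrt(11742190)/95 ≈ -14059.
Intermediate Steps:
u = -35 (u = 31 - 66 = -35)
G(s, g) = 63/95 (G(s, g) = 63*(1/95) = 63/95)
H = 3*sqrt(11742190)/95 (H = sqrt(11709 + 63/95) = sqrt(1112418/95) = 3*sqrt(11742190)/95 ≈ 108.21)
q(w) = -67
(H + q(92)) + 75*(-188) = (3*sqrt(11742190)/95 - 67) + 75*(-188) = (-67 + 3*sqrt(11742190)/95) - 14100 = -14167 + 3*sqrt(11742190)/95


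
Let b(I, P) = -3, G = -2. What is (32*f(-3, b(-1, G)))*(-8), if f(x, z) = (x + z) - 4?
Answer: 2560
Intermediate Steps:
f(x, z) = -4 + x + z
(32*f(-3, b(-1, G)))*(-8) = (32*(-4 - 3 - 3))*(-8) = (32*(-10))*(-8) = -320*(-8) = 2560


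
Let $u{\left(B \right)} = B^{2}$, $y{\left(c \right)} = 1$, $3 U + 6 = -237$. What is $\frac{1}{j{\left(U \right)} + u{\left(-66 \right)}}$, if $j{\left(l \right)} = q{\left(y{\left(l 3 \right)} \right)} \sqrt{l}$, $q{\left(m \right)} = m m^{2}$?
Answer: $\frac{484}{2108313} - \frac{i}{2108313} \approx 0.00022957 - 4.7431 \cdot 10^{-7} i$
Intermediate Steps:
$U = -81$ ($U = -2 + \frac{1}{3} \left(-237\right) = -2 - 79 = -81$)
$q{\left(m \right)} = m^{3}$
$j{\left(l \right)} = \sqrt{l}$ ($j{\left(l \right)} = 1^{3} \sqrt{l} = 1 \sqrt{l} = \sqrt{l}$)
$\frac{1}{j{\left(U \right)} + u{\left(-66 \right)}} = \frac{1}{\sqrt{-81} + \left(-66\right)^{2}} = \frac{1}{9 i + 4356} = \frac{1}{4356 + 9 i} = \frac{4356 - 9 i}{18974817}$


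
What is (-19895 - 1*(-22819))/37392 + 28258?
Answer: 264156515/9348 ≈ 28258.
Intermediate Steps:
(-19895 - 1*(-22819))/37392 + 28258 = (-19895 + 22819)*(1/37392) + 28258 = 2924*(1/37392) + 28258 = 731/9348 + 28258 = 264156515/9348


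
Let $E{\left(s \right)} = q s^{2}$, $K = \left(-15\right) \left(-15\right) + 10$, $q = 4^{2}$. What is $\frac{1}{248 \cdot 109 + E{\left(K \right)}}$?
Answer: $\frac{1}{910632} \approx 1.0981 \cdot 10^{-6}$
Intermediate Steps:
$q = 16$
$K = 235$ ($K = 225 + 10 = 235$)
$E{\left(s \right)} = 16 s^{2}$
$\frac{1}{248 \cdot 109 + E{\left(K \right)}} = \frac{1}{248 \cdot 109 + 16 \cdot 235^{2}} = \frac{1}{27032 + 16 \cdot 55225} = \frac{1}{27032 + 883600} = \frac{1}{910632}$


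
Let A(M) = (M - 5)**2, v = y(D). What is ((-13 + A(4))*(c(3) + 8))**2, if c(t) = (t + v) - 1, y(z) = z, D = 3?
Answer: 24336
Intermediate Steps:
v = 3
c(t) = 2 + t (c(t) = (t + 3) - 1 = (3 + t) - 1 = 2 + t)
A(M) = (-5 + M)**2
((-13 + A(4))*(c(3) + 8))**2 = ((-13 + (-5 + 4)**2)*((2 + 3) + 8))**2 = ((-13 + (-1)**2)*(5 + 8))**2 = ((-13 + 1)*13)**2 = (-12*13)**2 = (-156)**2 = 24336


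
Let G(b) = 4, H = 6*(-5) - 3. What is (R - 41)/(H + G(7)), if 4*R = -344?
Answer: 127/29 ≈ 4.3793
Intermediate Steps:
R = -86 (R = (¼)*(-344) = -86)
H = -33 (H = -30 - 3 = -33)
(R - 41)/(H + G(7)) = (-86 - 41)/(-33 + 4) = -127/(-29) = -127*(-1/29) = 127/29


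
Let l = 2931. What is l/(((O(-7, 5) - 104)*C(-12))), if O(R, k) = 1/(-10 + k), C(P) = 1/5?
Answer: -73275/521 ≈ -140.64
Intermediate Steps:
C(P) = 1/5
l/(((O(-7, 5) - 104)*C(-12))) = 2931/(((1/(-10 + 5) - 104)*(1/5))) = 2931/(((1/(-5) - 104)*(1/5))) = 2931/(((-1/5 - 104)*(1/5))) = 2931/((-521/5*1/5)) = 2931/(-521/25) = 2931*(-25/521) = -73275/521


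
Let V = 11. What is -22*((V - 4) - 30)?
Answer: 506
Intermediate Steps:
-22*((V - 4) - 30) = -22*((11 - 4) - 30) = -22*(7 - 30) = -22*(-23) = 506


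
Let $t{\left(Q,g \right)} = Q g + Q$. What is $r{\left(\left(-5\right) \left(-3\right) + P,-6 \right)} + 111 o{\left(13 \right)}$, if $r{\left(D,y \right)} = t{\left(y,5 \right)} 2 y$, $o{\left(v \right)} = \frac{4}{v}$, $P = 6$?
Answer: $\frac{6060}{13} \approx 466.15$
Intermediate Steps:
$t{\left(Q,g \right)} = Q + Q g$
$r{\left(D,y \right)} = 12 y^{2}$ ($r{\left(D,y \right)} = y \left(1 + 5\right) 2 y = y 6 \cdot 2 y = 6 y 2 y = 12 y y = 12 y^{2}$)
$r{\left(\left(-5\right) \left(-3\right) + P,-6 \right)} + 111 o{\left(13 \right)} = 12 \left(-6\right)^{2} + 111 \cdot \frac{4}{13} = 12 \cdot 36 + 111 \cdot 4 \cdot \frac{1}{13} = 432 + 111 \cdot \frac{4}{13} = 432 + \frac{444}{13} = \frac{6060}{13}$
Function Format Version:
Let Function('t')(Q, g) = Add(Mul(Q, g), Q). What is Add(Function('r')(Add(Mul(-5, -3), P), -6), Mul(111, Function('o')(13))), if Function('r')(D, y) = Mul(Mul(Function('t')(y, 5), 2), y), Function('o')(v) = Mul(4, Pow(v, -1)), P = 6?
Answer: Rational(6060, 13) ≈ 466.15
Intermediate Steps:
Function('t')(Q, g) = Add(Q, Mul(Q, g))
Function('r')(D, y) = Mul(12, Pow(y, 2)) (Function('r')(D, y) = Mul(Mul(Mul(y, Add(1, 5)), 2), y) = Mul(Mul(Mul(y, 6), 2), y) = Mul(Mul(Mul(6, y), 2), y) = Mul(Mul(12, y), y) = Mul(12, Pow(y, 2)))
Add(Function('r')(Add(Mul(-5, -3), P), -6), Mul(111, Function('o')(13))) = Add(Mul(12, Pow(-6, 2)), Mul(111, Mul(4, Pow(13, -1)))) = Add(Mul(12, 36), Mul(111, Mul(4, Rational(1, 13)))) = Add(432, Mul(111, Rational(4, 13))) = Add(432, Rational(444, 13)) = Rational(6060, 13)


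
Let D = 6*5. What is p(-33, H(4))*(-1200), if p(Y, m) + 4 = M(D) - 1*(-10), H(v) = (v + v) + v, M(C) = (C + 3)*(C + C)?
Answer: -2383200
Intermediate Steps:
D = 30
M(C) = 2*C*(3 + C) (M(C) = (3 + C)*(2*C) = 2*C*(3 + C))
H(v) = 3*v (H(v) = 2*v + v = 3*v)
p(Y, m) = 1986 (p(Y, m) = -4 + (2*30*(3 + 30) - 1*(-10)) = -4 + (2*30*33 + 10) = -4 + (1980 + 10) = -4 + 1990 = 1986)
p(-33, H(4))*(-1200) = 1986*(-1200) = -2383200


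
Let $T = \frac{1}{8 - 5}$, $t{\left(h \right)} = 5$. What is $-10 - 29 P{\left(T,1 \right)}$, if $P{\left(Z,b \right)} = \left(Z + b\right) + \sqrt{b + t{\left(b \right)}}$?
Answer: $- \frac{146}{3} - 29 \sqrt{6} \approx -119.7$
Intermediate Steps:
$T = \frac{1}{3} \approx 0.33333$
$P{\left(Z,b \right)} = Z + b + \sqrt{5 + b}$ ($P{\left(Z,b \right)} = \left(Z + b\right) + \sqrt{b + 5} = \left(Z + b\right) + \sqrt{5 + b} = Z + b + \sqrt{5 + b}$)
$-10 - 29 P{\left(T,1 \right)} = -10 - 29 \left(\frac{1}{3} + 1 + \sqrt{5 + 1}\right) = -10 - 29 \left(\frac{1}{3} + 1 + \sqrt{6}\right) = -10 - 29 \left(\frac{4}{3} + \sqrt{6}\right) = -10 - \left(\frac{116}{3} + 29 \sqrt{6}\right) = - \frac{146}{3} - 29 \sqrt{6}$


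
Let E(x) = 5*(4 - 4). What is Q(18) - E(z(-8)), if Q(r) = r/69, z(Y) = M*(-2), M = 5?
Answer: 6/23 ≈ 0.26087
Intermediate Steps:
z(Y) = -10 (z(Y) = 5*(-2) = -10)
Q(r) = r/69 (Q(r) = r*(1/69) = r/69)
E(x) = 0 (E(x) = 5*0 = 0)
Q(18) - E(z(-8)) = (1/69)*18 - 1*0 = 6/23 + 0 = 6/23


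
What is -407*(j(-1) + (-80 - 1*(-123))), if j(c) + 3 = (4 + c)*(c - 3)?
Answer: -11396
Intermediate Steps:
j(c) = -3 + (-3 + c)*(4 + c) (j(c) = -3 + (4 + c)*(c - 3) = -3 + (4 + c)*(-3 + c) = -3 + (-3 + c)*(4 + c))
-407*(j(-1) + (-80 - 1*(-123))) = -407*((-15 - 1 + (-1)²) + (-80 - 1*(-123))) = -407*((-15 - 1 + 1) + (-80 + 123)) = -407*(-15 + 43) = -407*28 = -11396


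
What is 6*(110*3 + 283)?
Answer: 3678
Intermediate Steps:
6*(110*3 + 283) = 6*(330 + 283) = 6*613 = 3678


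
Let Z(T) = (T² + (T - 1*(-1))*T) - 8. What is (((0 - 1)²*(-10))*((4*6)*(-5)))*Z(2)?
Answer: 2400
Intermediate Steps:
Z(T) = -8 + T² + T*(1 + T) (Z(T) = (T² + (T + 1)*T) - 8 = (T² + (1 + T)*T) - 8 = (T² + T*(1 + T)) - 8 = -8 + T² + T*(1 + T))
(((0 - 1)²*(-10))*((4*6)*(-5)))*Z(2) = (((0 - 1)²*(-10))*((4*6)*(-5)))*(-8 + 2 + 2*2²) = (((-1)²*(-10))*(24*(-5)))*(-8 + 2 + 2*4) = ((1*(-10))*(-120))*(-8 + 2 + 8) = -10*(-120)*2 = 1200*2 = 2400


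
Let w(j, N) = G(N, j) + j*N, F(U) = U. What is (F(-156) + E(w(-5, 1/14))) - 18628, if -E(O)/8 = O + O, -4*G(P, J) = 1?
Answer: -131420/7 ≈ -18774.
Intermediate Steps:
G(P, J) = -1/4 (G(P, J) = -1/4*1 = -1/4)
w(j, N) = -1/4 + N*j (w(j, N) = -1/4 + j*N = -1/4 + N*j)
E(O) = -16*O (E(O) = -8*(O + O) = -16*O)
(F(-156) + E(w(-5, 1/14))) - 18628 = (-156 - 16*(-1/4 - 5/14)) - 18628 = (-156 - 16*(-17/28)) - 18628 = (-156 + 68/7) - 18628 = -1024/7 - 18628 = -131420/7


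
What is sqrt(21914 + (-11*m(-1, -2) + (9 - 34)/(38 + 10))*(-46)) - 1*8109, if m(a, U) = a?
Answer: -8109 + sqrt(3086202)/12 ≈ -7962.6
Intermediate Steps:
sqrt(21914 + (-11*m(-1, -2) + (9 - 34)/(38 + 10))*(-46)) - 1*8109 = sqrt(21914 + (-11*(-1) + (9 - 34)/(38 + 10))*(-46)) - 1*8109 = sqrt(21914 + (11 - 25/48)*(-46)) - 8109 = sqrt(21914 + (503/48)*(-46)) - 8109 = sqrt(21914 - 11569/24) - 8109 = sqrt(514367/24) - 8109 = sqrt(3086202)/12 - 8109 = -8109 + sqrt(3086202)/12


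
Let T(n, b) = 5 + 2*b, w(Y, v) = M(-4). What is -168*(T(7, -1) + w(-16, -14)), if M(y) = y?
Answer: 168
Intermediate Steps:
w(Y, v) = -4
-168*(T(7, -1) + w(-16, -14)) = -168*((5 + 2*(-1)) - 4) = -168*((5 - 2) - 4) = -168*(3 - 4) = -168*(-1) = 168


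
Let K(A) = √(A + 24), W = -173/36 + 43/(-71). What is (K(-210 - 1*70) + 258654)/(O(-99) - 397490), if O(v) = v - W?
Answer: -661119624/1016223653 - 40896*I/1016223653 ≈ -0.65057 - 4.0243e-5*I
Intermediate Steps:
W = -13831/2556 (W = -173*1/36 + 43*(-1/71) = -173/36 - 43/71 = -13831/2556 ≈ -5.4112)
O(v) = 13831/2556 + v (O(v) = v - 1*(-13831/2556) = v + 13831/2556 = 13831/2556 + v)
K(A) = √(24 + A)
(K(-210 - 1*70) + 258654)/(O(-99) - 397490) = (√(24 + (-210 - 1*70)) + 258654)/((13831/2556 - 99) - 397490) = (√(24 + (-210 - 70)) + 258654)/(-239213/2556 - 397490) = (√(24 - 280) + 258654)/(-1016223653/2556) = (√(-256) + 258654)*(-2556/1016223653) = (16*I + 258654)*(-2556/1016223653) = (258654 + 16*I)*(-2556/1016223653) = -661119624/1016223653 - 40896*I/1016223653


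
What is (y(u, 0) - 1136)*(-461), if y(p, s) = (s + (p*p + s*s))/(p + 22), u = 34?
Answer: 7198515/14 ≈ 5.1418e+5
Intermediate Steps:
y(p, s) = (s + p² + s²)/(22 + p) (y(p, s) = (s + (p² + s²))/(22 + p) = (s + p² + s²)/(22 + p))
(y(u, 0) - 1136)*(-461) = ((0 + 34² + 0²)/(22 + 34) - 1136)*(-461) = ((0 + 1156 + 0)/56 - 1136)*(-461) = ((1/56)*1156 - 1136)*(-461) = (289/14 - 1136)*(-461) = -15615/14*(-461) = 7198515/14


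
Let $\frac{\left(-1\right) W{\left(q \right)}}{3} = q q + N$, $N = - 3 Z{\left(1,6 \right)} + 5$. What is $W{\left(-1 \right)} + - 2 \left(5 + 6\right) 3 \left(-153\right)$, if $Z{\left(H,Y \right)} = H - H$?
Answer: $10080$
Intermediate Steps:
$Z{\left(H,Y \right)} = 0$
$N = 5$ ($N = \left(-3\right) 0 + 5 = 0 + 5 = 5$)
$W{\left(q \right)} = -15 - 3 q^{2}$ ($W{\left(q \right)} = - 3 \left(q q + 5\right) = - 3 \left(q^{2} + 5\right) = - 3 \left(5 + q^{2}\right) = -15 - 3 q^{2}$)
$W{\left(-1 \right)} + - 2 \left(5 + 6\right) 3 \left(-153\right) = \left(-15 - 3 \left(-1\right)^{2}\right) + - 2 \left(5 + 6\right) 3 \left(-153\right) = \left(-15 - 3\right) + \left(-2\right) 11 \cdot 3 \left(-153\right) = \left(-15 - 3\right) + \left(-22\right) 3 \left(-153\right) = -18 - -10098 = -18 + 10098 = 10080$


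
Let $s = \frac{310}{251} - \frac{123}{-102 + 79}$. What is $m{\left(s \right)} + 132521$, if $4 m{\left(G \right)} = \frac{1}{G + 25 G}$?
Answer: $\frac{523764344325}{3952312} \approx 1.3252 \cdot 10^{5}$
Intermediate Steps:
$s = \frac{38003}{5773}$ ($s = 310 \cdot \frac{1}{251} - \frac{123}{-23} = \frac{310}{251} - - \frac{123}{23} = \frac{310}{251} + \frac{123}{23} = \frac{38003}{5773} \approx 6.5829$)
$m{\left(G \right)} = \frac{1}{104 G}$ ($m{\left(G \right)} = \frac{1}{4 \left(G + 25 G\right)} = \frac{1}{4 \cdot 26 G} = \frac{\frac{1}{26} \frac{1}{G}}{4} = \frac{1}{104 G}$)
$m{\left(s \right)} + 132521 = \frac{1}{104 \cdot \frac{38003}{5773}} + 132521 = \frac{1}{104} \cdot \frac{5773}{38003} + 132521 = \frac{5773}{3952312} + 132521 = \frac{523764344325}{3952312}$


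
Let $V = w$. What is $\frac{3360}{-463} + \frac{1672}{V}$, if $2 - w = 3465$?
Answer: $- \frac{12409816}{1603369} \approx -7.7398$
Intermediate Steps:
$w = -3463$ ($w = 2 - 3465 = -3463$)
$V = -3463$
$\frac{3360}{-463} + \frac{1672}{V} = \frac{3360}{-463} + \frac{1672}{-3463} = 3360 \left(- \frac{1}{463}\right) + 1672 \left(- \frac{1}{3463}\right) = - \frac{3360}{463} - \frac{1672}{3463} = - \frac{12409816}{1603369}$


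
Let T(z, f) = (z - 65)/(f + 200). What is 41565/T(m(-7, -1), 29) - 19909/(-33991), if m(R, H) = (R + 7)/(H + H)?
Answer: -64707626090/441883 ≈ -1.4644e+5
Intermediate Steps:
m(R, H) = (7 + R)/(2*H) (m(R, H) = (7 + R)/((2*H)) = (7 + R)*(1/(2*H)) = (7 + R)/(2*H))
T(z, f) = (-65 + z)/(200 + f)
41565/T(m(-7, -1), 29) - 19909/(-33991) = 41565/(((-65 + (½)*(7 - 7)/(-1))/(200 + 29))) - 19909/(-33991) = 41565/(((-65 + (½)*(-1)*0)/229)) - 19909*(-1/33991) = 41565/(((-65 + 0)/229)) + 19909/33991 = 41565/(((1/229)*(-65))) + 19909/33991 = 41565/(-65/229) + 19909/33991 = 41565*(-229/65) + 19909/33991 = -1903677/13 + 19909/33991 = -64707626090/441883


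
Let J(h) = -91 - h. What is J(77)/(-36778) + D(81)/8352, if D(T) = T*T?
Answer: 1926219/2437856 ≈ 0.79013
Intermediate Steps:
D(T) = T²
J(77)/(-36778) + D(81)/8352 = (-91 - 1*77)/(-36778) + 81²/8352 = (-91 - 77)*(-1/36778) + 6561*(1/8352) = -168*(-1/36778) + 729/928 = 12/2627 + 729/928 = 1926219/2437856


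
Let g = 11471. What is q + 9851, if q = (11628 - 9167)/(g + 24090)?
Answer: 350313872/35561 ≈ 9851.1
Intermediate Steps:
q = 2461/35561 (q = (11628 - 9167)/(11471 + 24090) = 2461/35561 ≈ 0.069205)
q + 9851 = 2461/35561 + 9851 = 350313872/35561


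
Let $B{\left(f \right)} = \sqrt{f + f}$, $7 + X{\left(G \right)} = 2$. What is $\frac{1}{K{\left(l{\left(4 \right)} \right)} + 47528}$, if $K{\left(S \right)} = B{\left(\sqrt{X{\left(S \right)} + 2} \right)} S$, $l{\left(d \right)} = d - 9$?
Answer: $\frac{1}{47528 - 5 \sqrt{2} \sqrt[4]{3} \sqrt{i}} \approx 2.1043 \cdot 10^{-5} + 2.9 \cdot 10^{-9} i$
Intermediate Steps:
$l{\left(d \right)} = -9 + d$ ($l{\left(d \right)} = d - 9 = -9 + d$)
$X{\left(G \right)} = -5$ ($X{\left(G \right)} = -7 + 2 = -5$)
$B{\left(f \right)} = \sqrt{2} \sqrt{f}$ ($B{\left(f \right)} = \sqrt{2 f} = \sqrt{2} \sqrt{f}$)
$K{\left(S \right)} = S \sqrt{2} \sqrt[4]{3} \sqrt{i}$ ($K{\left(S \right)} = \sqrt{2} \sqrt{\sqrt{-5 + 2}} S = \sqrt{2} \sqrt{\sqrt{-3}} S = \sqrt{2} \sqrt{i \sqrt{3}} S = \sqrt{2} \sqrt[4]{3} \sqrt{i} S = S \sqrt{2} \sqrt[4]{3} \sqrt{i}$)
$\frac{1}{K{\left(l{\left(4 \right)} \right)} + 47528} = \frac{1}{\left(-9 + 4\right) \sqrt[4]{3} \left(1 + i\right) + 47528} = \frac{1}{- 5 \sqrt[4]{3} \left(1 + i\right) + 47528} = \frac{1}{47528 - 5 \sqrt[4]{3} \left(1 + i\right)}$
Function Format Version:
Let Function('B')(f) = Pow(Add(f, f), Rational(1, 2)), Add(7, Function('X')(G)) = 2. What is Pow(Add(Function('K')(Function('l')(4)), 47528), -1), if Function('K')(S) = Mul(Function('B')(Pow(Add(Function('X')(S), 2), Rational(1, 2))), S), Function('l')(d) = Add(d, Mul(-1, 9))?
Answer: Pow(Add(47528, Mul(-5, Pow(2, Rational(1, 2)), Pow(3, Rational(1, 4)), Pow(I, Rational(1, 2)))), -1) ≈ Add(2.1043e-5, Mul(2.9e-9, I))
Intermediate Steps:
Function('l')(d) = Add(-9, d) (Function('l')(d) = Add(d, -9) = Add(-9, d))
Function('X')(G) = -5 (Function('X')(G) = Add(-7, 2) = -5)
Function('B')(f) = Mul(Pow(2, Rational(1, 2)), Pow(f, Rational(1, 2))) (Function('B')(f) = Pow(Mul(2, f), Rational(1, 2)) = Mul(Pow(2, Rational(1, 2)), Pow(f, Rational(1, 2))))
Function('K')(S) = Mul(S, Pow(2, Rational(1, 2)), Pow(3, Rational(1, 4)), Pow(I, Rational(1, 2))) (Function('K')(S) = Mul(Mul(Pow(2, Rational(1, 2)), Pow(Pow(Add(-5, 2), Rational(1, 2)), Rational(1, 2))), S) = Mul(Mul(Pow(2, Rational(1, 2)), Pow(Pow(-3, Rational(1, 2)), Rational(1, 2))), S) = Mul(Mul(Pow(2, Rational(1, 2)), Pow(Mul(I, Pow(3, Rational(1, 2))), Rational(1, 2))), S) = Mul(Mul(Pow(2, Rational(1, 2)), Mul(Pow(3, Rational(1, 4)), Pow(I, Rational(1, 2)))), S) = Mul(Mul(Pow(2, Rational(1, 2)), Pow(3, Rational(1, 4)), Pow(I, Rational(1, 2))), S) = Mul(S, Pow(2, Rational(1, 2)), Pow(3, Rational(1, 4)), Pow(I, Rational(1, 2))))
Pow(Add(Function('K')(Function('l')(4)), 47528), -1) = Pow(Add(Mul(Add(-9, 4), Pow(3, Rational(1, 4)), Add(1, I)), 47528), -1) = Pow(Add(Mul(-5, Pow(3, Rational(1, 4)), Add(1, I)), 47528), -1) = Pow(Add(47528, Mul(-5, Pow(3, Rational(1, 4)), Add(1, I))), -1)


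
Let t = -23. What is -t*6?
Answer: 138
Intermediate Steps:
-t*6 = -1*(-23)*6 = 23*6 = 138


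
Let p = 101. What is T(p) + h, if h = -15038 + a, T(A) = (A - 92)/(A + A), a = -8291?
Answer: -4712449/202 ≈ -23329.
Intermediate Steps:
T(A) = (-92 + A)/(2*A) (T(A) = (-92 + A)/((2*A)) = (-92 + A)*(1/(2*A)) = (-92 + A)/(2*A))
h = -23329 (h = -15038 - 8291 = -23329)
T(p) + h = (½)*(-92 + 101)/101 - 23329 = (½)*(1/101)*9 - 23329 = 9/202 - 23329 = -4712449/202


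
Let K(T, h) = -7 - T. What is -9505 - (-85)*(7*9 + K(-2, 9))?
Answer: -4575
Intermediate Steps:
-9505 - (-85)*(7*9 + K(-2, 9)) = -9505 - (-85)*(7*9 + (-7 - 1*(-2))) = -9505 - (-85)*(63 + (-7 + 2)) = -9505 - (-85)*(63 - 5) = -9505 - (-85)*58 = -9505 - 1*(-4930) = -9505 + 4930 = -4575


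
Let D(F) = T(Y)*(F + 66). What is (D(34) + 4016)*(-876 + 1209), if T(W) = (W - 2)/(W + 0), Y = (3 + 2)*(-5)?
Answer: 1373292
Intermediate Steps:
Y = -25 (Y = 5*(-5) = -25)
T(W) = (-2 + W)/W
D(F) = 1782/25 + 27*F/25 (D(F) = ((-2 - 25)/(-25))*(F + 66) = (-1/25*(-27))*(66 + F) = 27*(66 + F)/25 = 1782/25 + 27*F/25)
(D(34) + 4016)*(-876 + 1209) = ((1782/25 + (27/25)*34) + 4016)*(-876 + 1209) = ((1782/25 + 918/25) + 4016)*333 = (108 + 4016)*333 = 4124*333 = 1373292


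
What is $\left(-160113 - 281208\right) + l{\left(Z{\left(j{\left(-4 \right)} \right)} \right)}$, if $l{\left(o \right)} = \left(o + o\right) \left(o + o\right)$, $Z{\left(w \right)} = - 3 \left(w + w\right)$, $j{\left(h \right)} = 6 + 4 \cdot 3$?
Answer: $-394665$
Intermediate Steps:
$j{\left(h \right)} = 18$ ($j{\left(h \right)} = 6 + 12 = 18$)
$Z{\left(w \right)} = - 6 w$ ($Z{\left(w \right)} = - 3 \cdot 2 w = - 6 w$)
$l{\left(o \right)} = 4 o^{2}$ ($l{\left(o \right)} = 2 o 2 o = 4 o^{2}$)
$\left(-160113 - 281208\right) + l{\left(Z{\left(j{\left(-4 \right)} \right)} \right)} = \left(-160113 - 281208\right) + 4 \left(\left(-6\right) 18\right)^{2} = -441321 + 4 \left(-108\right)^{2} = -441321 + 4 \cdot 11664 = -441321 + 46656 = -394665$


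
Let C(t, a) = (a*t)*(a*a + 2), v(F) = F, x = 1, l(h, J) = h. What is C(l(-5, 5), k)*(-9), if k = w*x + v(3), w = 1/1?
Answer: 3240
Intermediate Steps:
w = 1
k = 4 (k = 1*1 + 3 = 1 + 3 = 4)
C(t, a) = a*t*(2 + a²) (C(t, a) = (a*t)*(a² + 2) = (a*t)*(2 + a²) = a*t*(2 + a²))
C(l(-5, 5), k)*(-9) = (4*(-5)*(2 + 4²))*(-9) = (4*(-5)*(2 + 16))*(-9) = (4*(-5)*18)*(-9) = -360*(-9) = 3240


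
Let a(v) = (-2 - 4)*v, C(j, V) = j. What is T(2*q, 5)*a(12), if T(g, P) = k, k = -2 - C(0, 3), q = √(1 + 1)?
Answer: 144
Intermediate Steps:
q = √2 ≈ 1.4142
a(v) = -6*v
k = -2 (k = -2 - 1*0 = -2 + 0 = -2)
T(g, P) = -2
T(2*q, 5)*a(12) = -(-12)*12 = -2*(-72) = 144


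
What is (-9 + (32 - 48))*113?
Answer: -2825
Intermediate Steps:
(-9 + (32 - 48))*113 = (-9 - 16)*113 = -25*113 = -2825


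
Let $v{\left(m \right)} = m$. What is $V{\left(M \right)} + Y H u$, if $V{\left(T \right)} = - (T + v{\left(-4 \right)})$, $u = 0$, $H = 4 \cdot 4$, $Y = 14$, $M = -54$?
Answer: $58$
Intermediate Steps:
$H = 16$
$V{\left(T \right)} = 4 - T$ ($V{\left(T \right)} = - (T - 4) = - (-4 + T) = 4 - T$)
$V{\left(M \right)} + Y H u = \left(4 - -54\right) + 14 \cdot 16 \cdot 0 = \left(4 + 54\right) + 224 \cdot 0 = 58 + 0 = 58$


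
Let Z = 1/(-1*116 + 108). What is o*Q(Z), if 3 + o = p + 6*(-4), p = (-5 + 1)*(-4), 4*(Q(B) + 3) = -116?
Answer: 352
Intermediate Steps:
Z = -⅛ (Z = 1/(-116 + 108) = 1/(-8) = -⅛ ≈ -0.12500)
Q(B) = -32 (Q(B) = -3 + (¼)*(-116) = -3 - 29 = -32)
p = 16 (p = -4*(-4) = 16)
o = -11 (o = -3 + (16 + 6*(-4)) = -3 + (16 - 24) = -3 - 8 = -11)
o*Q(Z) = -11*(-32) = 352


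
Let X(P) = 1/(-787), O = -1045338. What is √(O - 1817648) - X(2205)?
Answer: 1/787 + I*√2862986 ≈ 0.0012706 + 1692.0*I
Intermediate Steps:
X(P) = -1/787
√(O - 1817648) - X(2205) = √(-1045338 - 1817648) - 1*(-1/787) = √(-2862986) + 1/787 = I*√2862986 + 1/787 = 1/787 + I*√2862986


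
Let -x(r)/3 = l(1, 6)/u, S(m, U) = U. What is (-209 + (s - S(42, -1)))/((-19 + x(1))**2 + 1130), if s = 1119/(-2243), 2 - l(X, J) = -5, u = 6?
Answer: -267236/2097205 ≈ -0.12742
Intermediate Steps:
l(X, J) = 7 (l(X, J) = 2 - 1*(-5) = 2 + 5 = 7)
s = -1119/2243 (s = 1119*(-1/2243) = -1119/2243 ≈ -0.49889)
x(r) = -7/2 (x(r) = -21/6 = -3*7/6 = -7/2)
(-209 + (s - S(42, -1)))/((-19 + x(1))**2 + 1130) = (-209 + (-1119/2243 - 1*(-1)))/((-19 - 7/2)**2 + 1130) = (-209 + (-1119/2243 + 1))/((-45/2)**2 + 1130) = (-209 + 1124/2243)/(2025/4 + 1130) = -467663/(2243*6545/4) = -467663/2243*4/6545 = -267236/2097205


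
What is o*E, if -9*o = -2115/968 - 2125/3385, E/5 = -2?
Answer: -9216275/2949012 ≈ -3.1252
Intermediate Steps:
E = -10 (E = 5*(-2) = -10)
o = 1843255/5898024 (o = -(-2115/968 - 2125/3385)/9 = -(-2115*1/968 - 2125*1/3385)/9 = -(-2115/968 - 425/677)/9 = -⅑*(-1843255/655336) = 1843255/5898024 ≈ 0.31252)
o*E = (1843255/5898024)*(-10) = -9216275/2949012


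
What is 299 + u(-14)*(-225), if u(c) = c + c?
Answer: 6599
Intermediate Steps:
u(c) = 2*c
299 + u(-14)*(-225) = 299 + (2*(-14))*(-225) = 299 - 28*(-225) = 299 + 6300 = 6599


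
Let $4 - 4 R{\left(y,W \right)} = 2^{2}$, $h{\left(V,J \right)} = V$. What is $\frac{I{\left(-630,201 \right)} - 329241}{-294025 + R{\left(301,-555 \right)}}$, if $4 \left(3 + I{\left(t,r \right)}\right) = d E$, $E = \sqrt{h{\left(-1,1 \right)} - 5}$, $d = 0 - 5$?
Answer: $\frac{329244}{294025} + \frac{i \sqrt{6}}{235220} \approx 1.1198 + 1.0414 \cdot 10^{-5} i$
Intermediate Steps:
$R{\left(y,W \right)} = 0$ ($R{\left(y,W \right)} = 1 - \frac{2^{2}}{4} = 1 - 1 = 0$)
$d = -5$ ($d = 0 - 5 = -5$)
$E = i \sqrt{6}$ ($E = \sqrt{-1 - 5} = \sqrt{-6} = i \sqrt{6} \approx 2.4495 i$)
$I{\left(t,r \right)} = -3 - \frac{5 i \sqrt{6}}{4}$ ($I{\left(t,r \right)} = -3 + \frac{\left(-5\right) i \sqrt{6}}{4} = -3 - \frac{5 i \sqrt{6}}{4}$)
$\frac{I{\left(-630,201 \right)} - 329241}{-294025 + R{\left(301,-555 \right)}} = \frac{\left(-3 - \frac{5 i \sqrt{6}}{4}\right) - 329241}{-294025 + 0} = \frac{-329244 - \frac{5 i \sqrt{6}}{4}}{-294025} = \left(-329244 - \frac{5 i \sqrt{6}}{4}\right) \left(- \frac{1}{294025}\right) = \frac{329244}{294025} + \frac{i \sqrt{6}}{235220}$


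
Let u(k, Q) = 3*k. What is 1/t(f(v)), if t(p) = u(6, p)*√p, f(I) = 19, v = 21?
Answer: √19/342 ≈ 0.012745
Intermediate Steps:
t(p) = 18*√p (t(p) = (3*6)*√p = 18*√p)
1/t(f(v)) = 1/(18*√19) = √19/342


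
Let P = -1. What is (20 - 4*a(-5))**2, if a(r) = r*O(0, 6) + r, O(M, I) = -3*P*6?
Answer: 160000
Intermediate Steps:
O(M, I) = 18 (O(M, I) = -3*(-1)*6 = 3*6 = 18)
a(r) = 19*r (a(r) = r*18 + r = 18*r + r = 19*r)
(20 - 4*a(-5))**2 = (20 - 76*(-5))**2 = (20 - 4*(-95))**2 = (20 + 380)**2 = 400**2 = 160000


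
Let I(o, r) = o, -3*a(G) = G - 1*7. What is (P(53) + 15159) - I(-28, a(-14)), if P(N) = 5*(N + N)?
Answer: 15717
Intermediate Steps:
a(G) = 7/3 - G/3 (a(G) = -(G - 1*7)/3 = -(G - 7)/3 = -(-7 + G)/3 = 7/3 - G/3)
P(N) = 10*N (P(N) = 5*(2*N) = 10*N)
(P(53) + 15159) - I(-28, a(-14)) = (10*53 + 15159) - 1*(-28) = (530 + 15159) + 28 = 15689 + 28 = 15717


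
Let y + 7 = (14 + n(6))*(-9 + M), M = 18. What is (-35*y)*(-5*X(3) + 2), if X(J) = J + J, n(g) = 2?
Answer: 134260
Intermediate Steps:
X(J) = 2*J
y = 137 (y = -7 + (14 + 2)*(-9 + 18) = -7 + 16*9 = -7 + 144 = 137)
(-35*y)*(-5*X(3) + 2) = (-35*137)*(-10*3 + 2) = -4795*(-5*6 + 2) = -4795*(-30 + 2) = -4795*(-28) = 134260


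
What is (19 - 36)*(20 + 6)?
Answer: -442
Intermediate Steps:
(19 - 36)*(20 + 6) = -17*26 = -442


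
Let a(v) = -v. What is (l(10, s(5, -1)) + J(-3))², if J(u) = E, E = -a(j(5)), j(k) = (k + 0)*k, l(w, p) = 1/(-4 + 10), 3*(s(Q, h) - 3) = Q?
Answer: 22801/36 ≈ 633.36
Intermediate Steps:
s(Q, h) = 3 + Q/3
l(w, p) = ⅙ (l(w, p) = 1/6 = ⅙)
j(k) = k² (j(k) = k*k = k²)
E = 25 (E = -(-1)*5² = -(-1)*25 = -1*(-25) = 25)
J(u) = 25
(l(10, s(5, -1)) + J(-3))² = (⅙ + 25)² = (151/6)² = 22801/36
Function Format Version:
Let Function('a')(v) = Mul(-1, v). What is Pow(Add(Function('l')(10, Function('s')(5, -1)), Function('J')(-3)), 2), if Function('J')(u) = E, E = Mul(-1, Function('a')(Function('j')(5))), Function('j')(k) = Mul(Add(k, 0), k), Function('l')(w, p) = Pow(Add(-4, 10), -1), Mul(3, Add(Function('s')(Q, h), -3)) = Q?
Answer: Rational(22801, 36) ≈ 633.36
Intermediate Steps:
Function('s')(Q, h) = Add(3, Mul(Rational(1, 3), Q))
Function('l')(w, p) = Rational(1, 6) (Function('l')(w, p) = Pow(6, -1) = Rational(1, 6))
Function('j')(k) = Pow(k, 2) (Function('j')(k) = Mul(k, k) = Pow(k, 2))
E = 25 (E = Mul(-1, Mul(-1, Pow(5, 2))) = Mul(-1, Mul(-1, 25)) = Mul(-1, -25) = 25)
Function('J')(u) = 25
Pow(Add(Function('l')(10, Function('s')(5, -1)), Function('J')(-3)), 2) = Pow(Add(Rational(1, 6), 25), 2) = Pow(Rational(151, 6), 2) = Rational(22801, 36)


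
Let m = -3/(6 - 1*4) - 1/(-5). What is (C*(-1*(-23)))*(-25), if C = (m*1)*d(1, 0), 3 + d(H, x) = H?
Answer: -1495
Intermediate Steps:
d(H, x) = -3 + H
m = -13/10 (m = -3/(6 - 4) - 1*(-⅕) = -3/2 + ⅕ = -13/10 ≈ -1.3000)
C = 13/5 (C = (-13/10*1)*(-3 + 1) = -13/10*(-2) = 13/5 ≈ 2.6000)
(C*(-1*(-23)))*(-25) = (13*(-1*(-23))/5)*(-25) = ((13/5)*23)*(-25) = (299/5)*(-25) = -1495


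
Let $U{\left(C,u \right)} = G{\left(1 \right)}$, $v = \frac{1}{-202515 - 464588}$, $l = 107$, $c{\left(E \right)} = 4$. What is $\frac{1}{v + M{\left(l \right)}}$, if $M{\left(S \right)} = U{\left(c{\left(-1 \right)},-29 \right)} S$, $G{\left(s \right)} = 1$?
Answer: $\frac{667103}{71380020} \approx 0.0093458$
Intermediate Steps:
$v = - \frac{1}{667103}$ ($v = \frac{1}{-667103} = - \frac{1}{667103} \approx -1.499 \cdot 10^{-6}$)
$U{\left(C,u \right)} = 1$
$M{\left(S \right)} = S$ ($M{\left(S \right)} = 1 S = S$)
$\frac{1}{v + M{\left(l \right)}} = \frac{1}{- \frac{1}{667103} + 107} = \frac{1}{\frac{71380020}{667103}} = \frac{667103}{71380020}$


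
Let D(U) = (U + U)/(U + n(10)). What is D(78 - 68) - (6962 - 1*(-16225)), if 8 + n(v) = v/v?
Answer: -69541/3 ≈ -23180.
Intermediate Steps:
n(v) = -7 (n(v) = -8 + v/v = -8 + 1 = -7)
D(U) = 2*U/(-7 + U) (D(U) = (U + U)/(U - 7) = (2*U)/(-7 + U) = 2*U/(-7 + U))
D(78 - 68) - (6962 - 1*(-16225)) = 2*(78 - 68)/(-7 + (78 - 68)) - (6962 - 1*(-16225)) = 2*10/(-7 + 10) - (6962 + 16225) = 2*10/3 - 1*23187 = 2*10*(⅓) - 23187 = 20/3 - 23187 = -69541/3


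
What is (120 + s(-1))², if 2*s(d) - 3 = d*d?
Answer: 14884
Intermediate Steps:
s(d) = 3/2 + d²/2 (s(d) = 3/2 + (d*d)/2 = 3/2 + d²/2)
(120 + s(-1))² = (120 + (3/2 + (½)*(-1)²))² = (120 + (3/2 + (½)*1))² = (120 + (3/2 + ½))² = (120 + 2)² = 122² = 14884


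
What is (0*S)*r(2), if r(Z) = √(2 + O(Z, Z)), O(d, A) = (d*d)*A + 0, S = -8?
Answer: 0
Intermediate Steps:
O(d, A) = A*d² (O(d, A) = d²*A + 0 = A*d² + 0 = A*d²)
r(Z) = √(2 + Z³) (r(Z) = √(2 + Z*Z²) = √(2 + Z³))
(0*S)*r(2) = (0*(-8))*√(2 + 2³) = 0*√(2 + 8) = 0*√10 = 0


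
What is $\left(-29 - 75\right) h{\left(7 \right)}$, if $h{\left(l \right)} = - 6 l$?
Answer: $4368$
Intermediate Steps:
$\left(-29 - 75\right) h{\left(7 \right)} = \left(-29 - 75\right) \left(\left(-6\right) 7\right) = \left(-104\right) \left(-42\right) = 4368$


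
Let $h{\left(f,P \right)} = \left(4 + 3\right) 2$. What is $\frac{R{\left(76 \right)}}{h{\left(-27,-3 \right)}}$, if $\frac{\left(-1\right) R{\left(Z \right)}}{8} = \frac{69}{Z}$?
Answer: $- \frac{69}{133} \approx -0.5188$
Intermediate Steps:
$R{\left(Z \right)} = - \frac{552}{Z}$ ($R{\left(Z \right)} = - 8 \frac{69}{Z} = - \frac{552}{Z}$)
$h{\left(f,P \right)} = 14$ ($h{\left(f,P \right)} = 7 \cdot 2 = 14$)
$\frac{R{\left(76 \right)}}{h{\left(-27,-3 \right)}} = \frac{\left(-552\right) \frac{1}{76}}{14} = \left(-552\right) \frac{1}{76} \cdot \frac{1}{14} = \left(- \frac{138}{19}\right) \frac{1}{14} = - \frac{69}{133}$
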